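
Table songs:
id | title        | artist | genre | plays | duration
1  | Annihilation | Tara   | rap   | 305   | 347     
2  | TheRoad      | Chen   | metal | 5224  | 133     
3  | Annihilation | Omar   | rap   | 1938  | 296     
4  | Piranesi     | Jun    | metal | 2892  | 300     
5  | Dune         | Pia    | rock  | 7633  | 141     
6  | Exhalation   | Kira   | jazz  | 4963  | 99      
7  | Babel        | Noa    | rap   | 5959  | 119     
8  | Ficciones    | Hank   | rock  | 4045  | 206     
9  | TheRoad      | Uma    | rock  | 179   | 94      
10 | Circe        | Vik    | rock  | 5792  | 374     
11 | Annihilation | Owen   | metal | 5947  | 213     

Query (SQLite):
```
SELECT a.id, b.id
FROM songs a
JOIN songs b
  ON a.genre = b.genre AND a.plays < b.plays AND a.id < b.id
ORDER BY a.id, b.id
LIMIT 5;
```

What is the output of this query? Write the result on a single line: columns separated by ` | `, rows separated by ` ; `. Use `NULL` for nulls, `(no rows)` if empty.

1 | 3 ; 1 | 7 ; 2 | 11 ; 3 | 7 ; 4 | 11

Pairs (a,b) with same genre, a.plays < b.plays, a.id < b.id.
genre groups: jazz:{6} metal:{2,4,11} rap:{1,3,7} rock:{5,8,9,10}
Ordered by (a.id, b.id); first 5.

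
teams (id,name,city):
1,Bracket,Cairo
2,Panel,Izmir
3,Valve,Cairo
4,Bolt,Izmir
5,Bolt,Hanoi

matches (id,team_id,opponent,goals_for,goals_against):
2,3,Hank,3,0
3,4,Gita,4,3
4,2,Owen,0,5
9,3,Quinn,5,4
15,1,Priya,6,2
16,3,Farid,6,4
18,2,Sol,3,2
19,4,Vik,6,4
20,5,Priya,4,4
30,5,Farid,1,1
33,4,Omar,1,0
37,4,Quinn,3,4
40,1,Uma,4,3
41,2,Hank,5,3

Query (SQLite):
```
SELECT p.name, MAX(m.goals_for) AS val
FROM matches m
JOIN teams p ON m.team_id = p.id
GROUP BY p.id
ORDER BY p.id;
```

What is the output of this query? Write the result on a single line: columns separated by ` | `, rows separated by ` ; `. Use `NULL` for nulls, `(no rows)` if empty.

Bracket | 6 ; Panel | 5 ; Valve | 6 ; Bolt | 6 ; Bolt | 4

Join each matches row to its teams via team_id.
Group joined rows by teams.id; compute MAX(m.goals_for) per group.
  1: ids {15, 40} → MAX(m.goals_for)=6
  2: ids {4, 18, 41} → MAX(m.goals_for)=5
  3: ids {2, 9, 16} → MAX(m.goals_for)=6
  4: ids {3, 19, 33, 37} → MAX(m.goals_for)=6
  5: ids {20, 30} → MAX(m.goals_for)=4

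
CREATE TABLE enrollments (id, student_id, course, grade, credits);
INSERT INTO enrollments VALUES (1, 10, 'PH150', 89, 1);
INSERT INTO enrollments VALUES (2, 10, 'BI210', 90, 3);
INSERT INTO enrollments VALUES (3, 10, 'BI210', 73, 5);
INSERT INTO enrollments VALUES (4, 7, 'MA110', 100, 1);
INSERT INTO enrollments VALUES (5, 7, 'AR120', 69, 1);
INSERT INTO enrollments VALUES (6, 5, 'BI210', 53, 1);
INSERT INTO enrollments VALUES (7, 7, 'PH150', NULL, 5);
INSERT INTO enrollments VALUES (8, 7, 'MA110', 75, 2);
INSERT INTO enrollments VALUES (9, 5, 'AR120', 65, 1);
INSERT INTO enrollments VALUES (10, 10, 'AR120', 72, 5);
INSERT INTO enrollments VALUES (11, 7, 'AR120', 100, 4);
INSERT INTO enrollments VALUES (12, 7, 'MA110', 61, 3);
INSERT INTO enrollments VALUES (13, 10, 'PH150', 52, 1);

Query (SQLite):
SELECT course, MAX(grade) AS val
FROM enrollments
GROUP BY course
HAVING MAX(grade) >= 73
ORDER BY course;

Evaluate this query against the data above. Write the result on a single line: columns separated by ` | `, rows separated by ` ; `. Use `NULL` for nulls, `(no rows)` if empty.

AR120 | 100 ; BI210 | 90 ; MA110 | 100 ; PH150 | 89

Partition enrollments by course; compute MAX(grade) within each group.
HAVING: keep groups where MAX(grade) >= 73.
  AR120: ids {5, 9, 10, 11} → MAX(grade)=100
  BI210: ids {2, 3, 6} → MAX(grade)=90
  MA110: ids {4, 8, 12} → MAX(grade)=100
  PH150: ids {1, 7, 13} → MAX(grade)=89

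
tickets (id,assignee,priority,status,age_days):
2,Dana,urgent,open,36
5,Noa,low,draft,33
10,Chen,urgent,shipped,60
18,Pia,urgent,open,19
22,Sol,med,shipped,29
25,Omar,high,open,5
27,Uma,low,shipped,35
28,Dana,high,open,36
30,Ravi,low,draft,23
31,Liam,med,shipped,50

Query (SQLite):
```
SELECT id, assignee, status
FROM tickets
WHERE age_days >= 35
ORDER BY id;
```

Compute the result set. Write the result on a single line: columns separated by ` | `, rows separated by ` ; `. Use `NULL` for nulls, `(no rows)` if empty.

2 | Dana | open ; 10 | Chen | shipped ; 27 | Uma | shipped ; 28 | Dana | open ; 31 | Liam | shipped

age_days >= 35: ids {2, 10, 27, 28, 31}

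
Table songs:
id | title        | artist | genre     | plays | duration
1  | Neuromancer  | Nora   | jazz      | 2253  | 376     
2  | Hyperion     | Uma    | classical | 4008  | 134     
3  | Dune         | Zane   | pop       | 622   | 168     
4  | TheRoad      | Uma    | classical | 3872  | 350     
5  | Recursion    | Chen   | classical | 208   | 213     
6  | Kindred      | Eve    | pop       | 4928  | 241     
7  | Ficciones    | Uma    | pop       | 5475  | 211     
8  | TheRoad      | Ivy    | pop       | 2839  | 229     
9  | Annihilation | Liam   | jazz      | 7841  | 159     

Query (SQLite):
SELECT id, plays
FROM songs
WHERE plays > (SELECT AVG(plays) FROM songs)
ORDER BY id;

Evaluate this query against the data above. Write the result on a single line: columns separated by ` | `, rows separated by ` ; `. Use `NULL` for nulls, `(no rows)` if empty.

2 | 4008 ; 4 | 3872 ; 6 | 4928 ; 7 | 5475 ; 9 | 7841

Scalar subquery: AVG(plays) over all songs rows = 3560.666667 (≈; comparison uses full precision).
Keep rows where plays > that value.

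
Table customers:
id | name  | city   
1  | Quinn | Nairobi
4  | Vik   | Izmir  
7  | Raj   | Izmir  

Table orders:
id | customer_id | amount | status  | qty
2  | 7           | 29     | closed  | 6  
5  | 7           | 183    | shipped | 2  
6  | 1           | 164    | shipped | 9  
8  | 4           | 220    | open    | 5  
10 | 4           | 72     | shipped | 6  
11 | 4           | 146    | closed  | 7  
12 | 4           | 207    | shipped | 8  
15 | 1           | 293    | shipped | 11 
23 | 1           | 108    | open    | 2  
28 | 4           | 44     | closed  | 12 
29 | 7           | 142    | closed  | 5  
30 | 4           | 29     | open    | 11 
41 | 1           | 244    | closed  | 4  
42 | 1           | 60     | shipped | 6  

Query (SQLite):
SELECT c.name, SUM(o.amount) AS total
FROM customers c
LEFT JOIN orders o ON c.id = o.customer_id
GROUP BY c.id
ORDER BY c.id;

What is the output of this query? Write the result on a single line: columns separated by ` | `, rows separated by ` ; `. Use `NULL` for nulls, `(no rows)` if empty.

LEFT JOIN keeps every customers row; unmatched ones get NULL for orders columns.
Group by customers.id and compute SUM(o.amount). SUM over an all-NULL group is NULL.
  1: ids {6, 15, 23, 41, 42} → SUM(o.amount)=869
  4: ids {8, 10, 11, 12, 28, 30} → SUM(o.amount)=718
  7: ids {2, 5, 29} → SUM(o.amount)=354

Quinn | 869 ; Vik | 718 ; Raj | 354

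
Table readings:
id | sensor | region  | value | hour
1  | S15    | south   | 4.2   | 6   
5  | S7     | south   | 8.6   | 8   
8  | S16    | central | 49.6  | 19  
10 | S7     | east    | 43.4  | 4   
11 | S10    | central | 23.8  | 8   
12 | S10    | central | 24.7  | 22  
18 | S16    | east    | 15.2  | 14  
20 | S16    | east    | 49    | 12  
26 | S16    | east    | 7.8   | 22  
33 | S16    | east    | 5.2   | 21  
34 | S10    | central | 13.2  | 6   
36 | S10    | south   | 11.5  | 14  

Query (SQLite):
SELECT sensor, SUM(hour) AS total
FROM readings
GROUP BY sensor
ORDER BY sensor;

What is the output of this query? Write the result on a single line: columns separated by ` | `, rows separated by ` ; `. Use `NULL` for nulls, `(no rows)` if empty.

Partition readings by sensor; compute SUM(hour) within each group.
  S10: ids {11, 12, 34, 36} → SUM(hour)=50
  S15: ids {1} → SUM(hour)=6
  S16: ids {8, 18, 20, 26, 33} → SUM(hour)=88
  S7: ids {5, 10} → SUM(hour)=12

S10 | 50 ; S15 | 6 ; S16 | 88 ; S7 | 12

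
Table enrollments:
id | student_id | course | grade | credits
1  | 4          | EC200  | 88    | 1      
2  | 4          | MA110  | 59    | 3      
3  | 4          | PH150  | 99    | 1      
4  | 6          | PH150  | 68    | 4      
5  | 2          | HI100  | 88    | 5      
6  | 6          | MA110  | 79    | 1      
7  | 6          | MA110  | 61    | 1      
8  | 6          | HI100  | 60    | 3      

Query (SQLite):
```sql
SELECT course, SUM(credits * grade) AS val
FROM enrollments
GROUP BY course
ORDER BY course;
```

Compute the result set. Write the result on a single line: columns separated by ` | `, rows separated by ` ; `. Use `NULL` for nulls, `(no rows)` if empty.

For each row compute credits * grade.
Group by course; take SUM of the expression per group.
  EC200: ids {1} → SUM(credits * grade)=88
  HI100: ids {5, 8} → SUM(credits * grade)=620
  MA110: ids {2, 6, 7} → SUM(credits * grade)=317
  PH150: ids {3, 4} → SUM(credits * grade)=371

EC200 | 88 ; HI100 | 620 ; MA110 | 317 ; PH150 | 371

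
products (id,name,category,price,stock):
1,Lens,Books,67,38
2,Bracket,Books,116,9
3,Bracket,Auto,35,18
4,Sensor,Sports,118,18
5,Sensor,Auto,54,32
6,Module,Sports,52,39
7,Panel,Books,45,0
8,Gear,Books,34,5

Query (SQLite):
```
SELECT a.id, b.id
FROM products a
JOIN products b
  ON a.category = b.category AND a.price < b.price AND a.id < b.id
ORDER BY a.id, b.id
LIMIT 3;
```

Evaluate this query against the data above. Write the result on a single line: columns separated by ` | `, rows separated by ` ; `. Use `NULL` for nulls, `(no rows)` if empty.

Pairs (a,b) with same category, a.price < b.price, a.id < b.id.
category groups: Auto:{3,5} Books:{1,2,7,8} Sports:{4,6}
Ordered by (a.id, b.id); first 3.

1 | 2 ; 3 | 5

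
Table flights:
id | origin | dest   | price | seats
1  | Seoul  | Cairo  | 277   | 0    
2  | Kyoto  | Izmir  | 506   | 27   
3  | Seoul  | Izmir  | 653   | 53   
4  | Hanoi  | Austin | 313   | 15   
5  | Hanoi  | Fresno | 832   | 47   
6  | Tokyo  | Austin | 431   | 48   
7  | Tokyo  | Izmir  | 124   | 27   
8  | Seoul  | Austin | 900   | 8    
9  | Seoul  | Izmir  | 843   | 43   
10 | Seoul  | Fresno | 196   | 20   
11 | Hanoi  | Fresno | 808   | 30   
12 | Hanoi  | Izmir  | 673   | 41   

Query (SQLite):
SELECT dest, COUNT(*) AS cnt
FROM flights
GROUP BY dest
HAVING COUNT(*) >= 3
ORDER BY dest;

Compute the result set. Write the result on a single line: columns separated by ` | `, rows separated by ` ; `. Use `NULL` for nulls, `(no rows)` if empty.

Austin | 3 ; Fresno | 3 ; Izmir | 5

Partition flights by dest; compute COUNT(*) within each group.
HAVING: keep groups with count ≥ 3.
  Austin: ids {4, 6, 8} → COUNT(*)=3
  Cairo: ids {1} → COUNT(*)=1
  Fresno: ids {5, 10, 11} → COUNT(*)=3
  Izmir: ids {2, 3, 7, 9, 12} → COUNT(*)=5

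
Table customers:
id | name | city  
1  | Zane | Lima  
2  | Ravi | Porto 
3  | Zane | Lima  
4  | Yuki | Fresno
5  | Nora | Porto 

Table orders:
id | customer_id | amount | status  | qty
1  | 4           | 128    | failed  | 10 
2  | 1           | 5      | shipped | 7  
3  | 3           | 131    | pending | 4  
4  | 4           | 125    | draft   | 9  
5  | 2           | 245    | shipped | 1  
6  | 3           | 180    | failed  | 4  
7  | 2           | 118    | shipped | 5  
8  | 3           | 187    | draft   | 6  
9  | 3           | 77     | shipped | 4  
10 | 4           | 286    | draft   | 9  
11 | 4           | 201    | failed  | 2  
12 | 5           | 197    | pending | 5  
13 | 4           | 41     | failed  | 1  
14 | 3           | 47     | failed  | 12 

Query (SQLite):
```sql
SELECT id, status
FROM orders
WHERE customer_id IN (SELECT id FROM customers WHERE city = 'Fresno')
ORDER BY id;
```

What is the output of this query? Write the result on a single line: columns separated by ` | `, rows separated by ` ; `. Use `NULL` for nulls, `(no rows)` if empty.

1 | failed ; 4 | draft ; 10 | draft ; 11 | failed ; 13 | failed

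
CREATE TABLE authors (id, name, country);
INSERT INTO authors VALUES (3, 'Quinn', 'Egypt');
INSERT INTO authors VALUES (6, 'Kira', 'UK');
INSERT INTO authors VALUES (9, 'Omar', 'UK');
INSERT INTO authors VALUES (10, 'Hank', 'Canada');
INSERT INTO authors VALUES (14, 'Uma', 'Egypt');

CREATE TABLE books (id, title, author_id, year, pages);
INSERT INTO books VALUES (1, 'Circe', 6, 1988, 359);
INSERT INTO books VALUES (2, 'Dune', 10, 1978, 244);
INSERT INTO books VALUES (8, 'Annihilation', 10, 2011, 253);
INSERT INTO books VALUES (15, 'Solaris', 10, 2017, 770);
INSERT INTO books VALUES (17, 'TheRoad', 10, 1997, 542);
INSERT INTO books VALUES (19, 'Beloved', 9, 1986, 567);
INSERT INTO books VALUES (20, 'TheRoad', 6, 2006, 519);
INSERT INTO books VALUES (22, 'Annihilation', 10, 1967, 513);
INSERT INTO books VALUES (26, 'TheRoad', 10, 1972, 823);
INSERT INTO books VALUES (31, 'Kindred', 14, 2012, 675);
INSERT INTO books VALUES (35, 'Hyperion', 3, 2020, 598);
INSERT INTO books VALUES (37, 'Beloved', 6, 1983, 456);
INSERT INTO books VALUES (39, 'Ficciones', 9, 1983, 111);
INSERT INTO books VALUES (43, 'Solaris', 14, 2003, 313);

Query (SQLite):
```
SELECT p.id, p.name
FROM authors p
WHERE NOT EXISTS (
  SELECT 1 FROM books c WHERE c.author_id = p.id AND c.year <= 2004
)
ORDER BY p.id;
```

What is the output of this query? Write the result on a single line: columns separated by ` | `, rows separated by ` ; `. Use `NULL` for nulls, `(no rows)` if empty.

3 | Quinn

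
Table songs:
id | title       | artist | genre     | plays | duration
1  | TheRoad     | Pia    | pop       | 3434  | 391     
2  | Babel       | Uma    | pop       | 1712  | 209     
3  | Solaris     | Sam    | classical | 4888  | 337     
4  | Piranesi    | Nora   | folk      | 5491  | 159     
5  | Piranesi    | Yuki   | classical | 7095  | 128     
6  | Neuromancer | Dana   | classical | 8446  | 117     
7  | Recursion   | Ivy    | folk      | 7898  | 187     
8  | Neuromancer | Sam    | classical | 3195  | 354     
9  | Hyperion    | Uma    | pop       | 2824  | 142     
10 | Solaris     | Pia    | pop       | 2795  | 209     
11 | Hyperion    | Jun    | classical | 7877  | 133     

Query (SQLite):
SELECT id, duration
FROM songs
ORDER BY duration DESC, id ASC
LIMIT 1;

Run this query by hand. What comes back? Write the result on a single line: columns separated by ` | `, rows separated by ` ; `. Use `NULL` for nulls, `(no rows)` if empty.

Sort by duration desc, tiebreak id asc: (391, id=1), (354, id=8), (337, id=3), (209, id=2) …. Take first 1.

1 | 391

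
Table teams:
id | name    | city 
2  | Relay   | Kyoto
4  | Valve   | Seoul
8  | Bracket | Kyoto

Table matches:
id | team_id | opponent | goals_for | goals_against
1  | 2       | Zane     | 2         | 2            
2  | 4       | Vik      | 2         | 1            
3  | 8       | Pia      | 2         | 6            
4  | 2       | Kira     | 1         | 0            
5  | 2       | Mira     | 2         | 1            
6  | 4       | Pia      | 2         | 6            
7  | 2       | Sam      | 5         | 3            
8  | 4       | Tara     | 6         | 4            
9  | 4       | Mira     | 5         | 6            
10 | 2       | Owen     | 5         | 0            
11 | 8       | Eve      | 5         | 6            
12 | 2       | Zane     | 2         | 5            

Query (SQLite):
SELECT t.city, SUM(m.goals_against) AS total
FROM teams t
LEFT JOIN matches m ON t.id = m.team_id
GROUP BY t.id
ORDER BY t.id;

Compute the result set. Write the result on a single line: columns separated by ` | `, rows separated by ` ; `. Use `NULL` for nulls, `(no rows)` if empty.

Kyoto | 11 ; Seoul | 17 ; Kyoto | 12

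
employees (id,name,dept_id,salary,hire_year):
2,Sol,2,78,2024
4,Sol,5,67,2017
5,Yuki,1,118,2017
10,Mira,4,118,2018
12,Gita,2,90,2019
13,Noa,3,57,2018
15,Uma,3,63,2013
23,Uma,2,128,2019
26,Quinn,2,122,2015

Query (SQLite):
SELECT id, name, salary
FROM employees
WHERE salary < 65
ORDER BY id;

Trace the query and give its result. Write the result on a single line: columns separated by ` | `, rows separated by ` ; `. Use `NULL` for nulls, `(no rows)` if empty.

salary < 65: ids {13, 15}

13 | Noa | 57 ; 15 | Uma | 63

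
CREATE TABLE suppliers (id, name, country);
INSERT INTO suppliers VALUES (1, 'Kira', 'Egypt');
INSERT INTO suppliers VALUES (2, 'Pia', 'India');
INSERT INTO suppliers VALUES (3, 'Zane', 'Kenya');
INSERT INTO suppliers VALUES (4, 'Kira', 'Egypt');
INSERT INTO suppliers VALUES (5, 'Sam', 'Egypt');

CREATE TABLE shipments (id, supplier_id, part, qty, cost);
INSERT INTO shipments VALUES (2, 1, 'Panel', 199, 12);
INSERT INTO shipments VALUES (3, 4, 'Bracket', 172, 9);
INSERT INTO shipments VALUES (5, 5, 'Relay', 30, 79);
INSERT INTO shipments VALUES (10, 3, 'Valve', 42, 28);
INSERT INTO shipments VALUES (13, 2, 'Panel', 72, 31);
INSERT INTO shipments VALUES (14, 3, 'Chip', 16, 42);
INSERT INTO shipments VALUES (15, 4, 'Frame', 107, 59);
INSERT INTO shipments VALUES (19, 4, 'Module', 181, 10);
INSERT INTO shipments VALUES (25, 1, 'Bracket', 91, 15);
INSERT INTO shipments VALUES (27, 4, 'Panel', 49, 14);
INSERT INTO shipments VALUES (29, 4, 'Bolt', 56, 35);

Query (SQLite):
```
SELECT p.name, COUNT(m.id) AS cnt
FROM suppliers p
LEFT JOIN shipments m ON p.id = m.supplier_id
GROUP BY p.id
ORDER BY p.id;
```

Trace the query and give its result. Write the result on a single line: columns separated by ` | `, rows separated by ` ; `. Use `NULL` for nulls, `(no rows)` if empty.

Kira | 2 ; Pia | 1 ; Zane | 2 ; Kira | 5 ; Sam | 1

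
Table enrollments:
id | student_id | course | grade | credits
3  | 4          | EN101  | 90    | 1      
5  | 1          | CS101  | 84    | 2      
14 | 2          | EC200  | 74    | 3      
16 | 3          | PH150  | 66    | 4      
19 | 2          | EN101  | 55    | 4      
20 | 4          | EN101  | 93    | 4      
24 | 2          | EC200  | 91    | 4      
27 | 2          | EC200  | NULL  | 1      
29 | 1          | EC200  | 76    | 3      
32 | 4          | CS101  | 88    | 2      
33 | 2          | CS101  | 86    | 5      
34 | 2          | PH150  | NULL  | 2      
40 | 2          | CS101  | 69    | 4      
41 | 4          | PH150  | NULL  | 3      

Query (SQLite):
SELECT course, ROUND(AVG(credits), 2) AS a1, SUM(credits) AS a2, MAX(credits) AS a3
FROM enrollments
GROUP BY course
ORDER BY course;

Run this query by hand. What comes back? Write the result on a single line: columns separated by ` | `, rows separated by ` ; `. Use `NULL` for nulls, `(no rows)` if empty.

Group enrollments by course.
Per group compute: ROUND(AVG(credits), 2), SUM(credits), MAX(credits).
  CS101: ids {5, 32, 33, 40} → ROUND(AVG(credits), 2)=3.25, SUM(credits)=13, MAX(credits)=5
  EC200: ids {14, 24, 27, 29} → ROUND(AVG(credits), 2)=2.75, SUM(credits)=11, MAX(credits)=4
  EN101: ids {3, 19, 20} → ROUND(AVG(credits), 2)=3, SUM(credits)=9, MAX(credits)=4
  PH150: ids {16, 34, 41} → ROUND(AVG(credits), 2)=3, SUM(credits)=9, MAX(credits)=4

CS101 | 3.25 | 13 | 5 ; EC200 | 2.75 | 11 | 4 ; EN101 | 3 | 9 | 4 ; PH150 | 3 | 9 | 4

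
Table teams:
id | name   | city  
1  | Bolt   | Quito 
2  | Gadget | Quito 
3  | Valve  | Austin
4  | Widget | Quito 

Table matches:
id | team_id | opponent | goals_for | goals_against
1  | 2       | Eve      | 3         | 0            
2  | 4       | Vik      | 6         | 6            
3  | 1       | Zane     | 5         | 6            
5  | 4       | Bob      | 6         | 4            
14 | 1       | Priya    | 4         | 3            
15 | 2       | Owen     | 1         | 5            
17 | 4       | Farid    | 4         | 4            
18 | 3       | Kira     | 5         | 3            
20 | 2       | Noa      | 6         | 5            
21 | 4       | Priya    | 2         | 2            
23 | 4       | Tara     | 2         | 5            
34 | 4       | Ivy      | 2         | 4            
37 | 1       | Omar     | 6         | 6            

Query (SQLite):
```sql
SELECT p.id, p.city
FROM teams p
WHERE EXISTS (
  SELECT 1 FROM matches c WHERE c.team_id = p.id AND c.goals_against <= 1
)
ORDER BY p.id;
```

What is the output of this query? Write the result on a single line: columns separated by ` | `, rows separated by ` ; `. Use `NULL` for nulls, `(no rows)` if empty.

For each teams row, check whether any matches with matching team_id has goals_against <= 1.
Keep rows where that is true.

2 | Quito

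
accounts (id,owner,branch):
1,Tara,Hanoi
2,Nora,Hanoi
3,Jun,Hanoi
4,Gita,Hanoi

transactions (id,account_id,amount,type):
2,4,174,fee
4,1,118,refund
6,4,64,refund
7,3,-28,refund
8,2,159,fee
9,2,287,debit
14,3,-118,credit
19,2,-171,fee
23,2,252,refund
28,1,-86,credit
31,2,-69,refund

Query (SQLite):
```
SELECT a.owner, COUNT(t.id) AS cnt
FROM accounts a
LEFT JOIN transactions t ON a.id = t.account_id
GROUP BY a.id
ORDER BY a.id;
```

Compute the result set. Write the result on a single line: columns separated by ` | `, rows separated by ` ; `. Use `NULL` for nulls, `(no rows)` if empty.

LEFT JOIN keeps every accounts row; unmatched ones get NULL for transactions columns.
Group by accounts.id and compute COUNT(t.id). COUNT(col) of an all-NULL group is 0.
  1: ids {4, 28} → COUNT(t.id)=2
  2: ids {8, 9, 19, 23, 31} → COUNT(t.id)=5
  3: ids {7, 14} → COUNT(t.id)=2
  4: ids {2, 6} → COUNT(t.id)=2

Tara | 2 ; Nora | 5 ; Jun | 2 ; Gita | 2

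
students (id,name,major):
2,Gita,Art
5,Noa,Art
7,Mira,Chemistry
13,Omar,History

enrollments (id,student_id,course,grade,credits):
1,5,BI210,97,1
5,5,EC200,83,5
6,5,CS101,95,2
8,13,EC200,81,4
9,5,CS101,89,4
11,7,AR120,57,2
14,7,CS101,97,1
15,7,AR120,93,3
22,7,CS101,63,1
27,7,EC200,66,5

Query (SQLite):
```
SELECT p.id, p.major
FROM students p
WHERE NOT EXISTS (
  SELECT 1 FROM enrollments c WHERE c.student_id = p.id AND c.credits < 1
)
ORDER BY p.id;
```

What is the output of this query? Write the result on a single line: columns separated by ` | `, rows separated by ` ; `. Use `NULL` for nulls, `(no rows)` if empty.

For each students row, check whether any enrollments with matching student_id has credits < 1.
Keep rows where that is false.

2 | Art ; 5 | Art ; 7 | Chemistry ; 13 | History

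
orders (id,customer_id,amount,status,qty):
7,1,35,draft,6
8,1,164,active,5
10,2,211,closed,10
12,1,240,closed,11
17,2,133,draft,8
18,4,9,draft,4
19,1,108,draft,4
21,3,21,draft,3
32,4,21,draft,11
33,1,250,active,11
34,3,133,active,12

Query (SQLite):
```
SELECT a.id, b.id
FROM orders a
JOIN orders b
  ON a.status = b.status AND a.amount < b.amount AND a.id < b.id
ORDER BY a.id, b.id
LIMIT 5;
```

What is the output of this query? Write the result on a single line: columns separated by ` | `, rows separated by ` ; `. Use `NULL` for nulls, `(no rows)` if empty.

Pairs (a,b) with same status, a.amount < b.amount, a.id < b.id.
status groups: active:{8,33,34} closed:{10,12} draft:{7,17,18,19,21,32}
Ordered by (a.id, b.id); first 5.

7 | 17 ; 7 | 19 ; 8 | 33 ; 10 | 12 ; 18 | 19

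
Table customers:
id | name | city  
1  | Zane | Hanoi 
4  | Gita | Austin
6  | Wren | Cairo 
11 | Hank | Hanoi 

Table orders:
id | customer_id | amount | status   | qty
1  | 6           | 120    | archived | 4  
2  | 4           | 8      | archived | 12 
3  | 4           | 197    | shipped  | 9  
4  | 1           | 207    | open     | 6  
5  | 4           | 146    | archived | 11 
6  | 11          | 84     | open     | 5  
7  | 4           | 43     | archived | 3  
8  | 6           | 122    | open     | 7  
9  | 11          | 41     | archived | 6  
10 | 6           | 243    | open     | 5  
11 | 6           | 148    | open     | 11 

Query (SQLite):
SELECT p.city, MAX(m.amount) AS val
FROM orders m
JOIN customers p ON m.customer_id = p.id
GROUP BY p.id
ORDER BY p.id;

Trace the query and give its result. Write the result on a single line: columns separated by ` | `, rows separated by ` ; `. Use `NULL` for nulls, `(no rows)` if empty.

Hanoi | 207 ; Austin | 197 ; Cairo | 243 ; Hanoi | 84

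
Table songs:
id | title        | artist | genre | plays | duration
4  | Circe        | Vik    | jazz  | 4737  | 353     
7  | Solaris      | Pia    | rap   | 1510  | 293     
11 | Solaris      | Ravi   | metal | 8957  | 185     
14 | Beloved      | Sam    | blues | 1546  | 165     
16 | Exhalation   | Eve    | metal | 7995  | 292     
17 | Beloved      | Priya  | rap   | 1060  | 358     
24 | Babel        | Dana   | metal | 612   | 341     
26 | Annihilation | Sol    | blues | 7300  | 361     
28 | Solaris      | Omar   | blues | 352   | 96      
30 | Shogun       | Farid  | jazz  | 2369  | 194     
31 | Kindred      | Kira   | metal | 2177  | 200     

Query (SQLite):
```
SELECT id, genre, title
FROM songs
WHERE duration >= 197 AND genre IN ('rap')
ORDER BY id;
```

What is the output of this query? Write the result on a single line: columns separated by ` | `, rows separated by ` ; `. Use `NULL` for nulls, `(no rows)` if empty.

duration >= 197: ids {4, 7, 16, 17, 24, 26, 31}
genre IN ('rap'): ids {7, 17}
Combine with AND.

7 | rap | Solaris ; 17 | rap | Beloved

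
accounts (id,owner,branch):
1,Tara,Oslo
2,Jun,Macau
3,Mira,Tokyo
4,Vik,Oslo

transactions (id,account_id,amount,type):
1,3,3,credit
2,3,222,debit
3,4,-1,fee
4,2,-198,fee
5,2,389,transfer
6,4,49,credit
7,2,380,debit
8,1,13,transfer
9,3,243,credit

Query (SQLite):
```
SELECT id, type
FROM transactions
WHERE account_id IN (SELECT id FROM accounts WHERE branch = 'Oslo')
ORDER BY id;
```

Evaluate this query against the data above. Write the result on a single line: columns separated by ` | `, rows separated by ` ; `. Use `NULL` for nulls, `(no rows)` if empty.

3 | fee ; 6 | credit ; 8 | transfer

Inner query: accounts.id where branch = 'Oslo'.
Outer: keep transactions rows whose account_id is in that set.
Inner query → {1, 4}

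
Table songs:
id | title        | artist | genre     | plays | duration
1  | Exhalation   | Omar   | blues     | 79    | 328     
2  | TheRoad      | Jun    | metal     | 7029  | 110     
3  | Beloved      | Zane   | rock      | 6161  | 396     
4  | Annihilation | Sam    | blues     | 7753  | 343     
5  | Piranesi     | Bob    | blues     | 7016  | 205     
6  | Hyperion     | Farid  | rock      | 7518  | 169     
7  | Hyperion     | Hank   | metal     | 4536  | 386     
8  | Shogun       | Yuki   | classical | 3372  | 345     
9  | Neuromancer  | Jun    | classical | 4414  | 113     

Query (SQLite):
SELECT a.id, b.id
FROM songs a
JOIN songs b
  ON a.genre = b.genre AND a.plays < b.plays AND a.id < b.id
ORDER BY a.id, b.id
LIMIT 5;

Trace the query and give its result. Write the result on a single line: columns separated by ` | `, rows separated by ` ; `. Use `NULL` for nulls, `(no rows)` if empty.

Pairs (a,b) with same genre, a.plays < b.plays, a.id < b.id.
genre groups: blues:{1,4,5} classical:{8,9} metal:{2,7} rock:{3,6}
Ordered by (a.id, b.id); first 5.

1 | 4 ; 1 | 5 ; 3 | 6 ; 8 | 9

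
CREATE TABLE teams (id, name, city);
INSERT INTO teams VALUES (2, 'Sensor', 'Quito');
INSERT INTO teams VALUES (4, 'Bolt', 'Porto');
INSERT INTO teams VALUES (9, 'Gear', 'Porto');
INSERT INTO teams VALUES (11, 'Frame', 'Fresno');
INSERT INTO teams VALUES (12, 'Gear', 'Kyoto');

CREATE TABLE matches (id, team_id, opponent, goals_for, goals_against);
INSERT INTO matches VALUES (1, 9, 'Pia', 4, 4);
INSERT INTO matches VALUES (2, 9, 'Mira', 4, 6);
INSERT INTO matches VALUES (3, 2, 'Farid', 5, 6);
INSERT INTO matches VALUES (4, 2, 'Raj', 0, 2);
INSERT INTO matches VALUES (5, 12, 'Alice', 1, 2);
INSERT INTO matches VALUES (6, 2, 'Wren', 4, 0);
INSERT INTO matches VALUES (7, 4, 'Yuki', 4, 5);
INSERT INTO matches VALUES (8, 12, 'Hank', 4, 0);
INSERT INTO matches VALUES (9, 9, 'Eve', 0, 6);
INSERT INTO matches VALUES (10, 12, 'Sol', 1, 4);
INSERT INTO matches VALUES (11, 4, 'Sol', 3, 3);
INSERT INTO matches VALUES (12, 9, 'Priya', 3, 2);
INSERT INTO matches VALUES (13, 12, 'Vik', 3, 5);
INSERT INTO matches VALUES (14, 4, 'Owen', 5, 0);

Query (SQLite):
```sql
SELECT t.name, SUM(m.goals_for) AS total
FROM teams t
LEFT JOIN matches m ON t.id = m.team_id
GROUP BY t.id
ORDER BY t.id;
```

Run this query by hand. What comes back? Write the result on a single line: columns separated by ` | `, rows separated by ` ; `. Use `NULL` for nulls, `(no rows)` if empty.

LEFT JOIN keeps every teams row; unmatched ones get NULL for matches columns.
Group by teams.id and compute SUM(m.goals_for). SUM over an all-NULL group is NULL.
  2: ids {3, 4, 6} → SUM(m.goals_for)=9
  4: ids {7, 11, 14} → SUM(m.goals_for)=12
  9: ids {1, 2, 9, 12} → SUM(m.goals_for)=11
  11: ids {—} → SUM(m.goals_for)=NULL
  12: ids {5, 8, 10, 13} → SUM(m.goals_for)=9

Sensor | 9 ; Bolt | 12 ; Gear | 11 ; Frame | NULL ; Gear | 9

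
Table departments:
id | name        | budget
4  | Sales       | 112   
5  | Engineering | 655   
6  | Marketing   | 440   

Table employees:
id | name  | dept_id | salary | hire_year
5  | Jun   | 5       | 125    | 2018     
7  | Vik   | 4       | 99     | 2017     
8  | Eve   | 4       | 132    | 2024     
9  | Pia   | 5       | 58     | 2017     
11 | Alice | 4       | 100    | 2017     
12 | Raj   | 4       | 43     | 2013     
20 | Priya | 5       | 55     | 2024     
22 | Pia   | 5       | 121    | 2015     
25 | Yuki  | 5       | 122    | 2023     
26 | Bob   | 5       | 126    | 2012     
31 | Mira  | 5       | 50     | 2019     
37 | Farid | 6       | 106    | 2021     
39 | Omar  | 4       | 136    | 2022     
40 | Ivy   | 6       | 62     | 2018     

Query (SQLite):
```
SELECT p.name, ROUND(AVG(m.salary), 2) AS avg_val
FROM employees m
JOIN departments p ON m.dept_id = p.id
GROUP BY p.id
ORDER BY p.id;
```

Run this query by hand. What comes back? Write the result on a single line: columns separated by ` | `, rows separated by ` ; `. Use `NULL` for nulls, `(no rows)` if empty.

Sales | 102 ; Engineering | 93.86 ; Marketing | 84

Join each employees row to its departments via dept_id.
Group joined rows by departments.id; compute ROUND(AVG(m.salary), 2) per group.
  4: ids {7, 8, 11, 12, 39} → ROUND(AVG(m.salary), 2)=102
  5: ids {5, 9, 20, 22, 25, 26, 31} → ROUND(AVG(m.salary), 2)=93.86
  6: ids {37, 40} → ROUND(AVG(m.salary), 2)=84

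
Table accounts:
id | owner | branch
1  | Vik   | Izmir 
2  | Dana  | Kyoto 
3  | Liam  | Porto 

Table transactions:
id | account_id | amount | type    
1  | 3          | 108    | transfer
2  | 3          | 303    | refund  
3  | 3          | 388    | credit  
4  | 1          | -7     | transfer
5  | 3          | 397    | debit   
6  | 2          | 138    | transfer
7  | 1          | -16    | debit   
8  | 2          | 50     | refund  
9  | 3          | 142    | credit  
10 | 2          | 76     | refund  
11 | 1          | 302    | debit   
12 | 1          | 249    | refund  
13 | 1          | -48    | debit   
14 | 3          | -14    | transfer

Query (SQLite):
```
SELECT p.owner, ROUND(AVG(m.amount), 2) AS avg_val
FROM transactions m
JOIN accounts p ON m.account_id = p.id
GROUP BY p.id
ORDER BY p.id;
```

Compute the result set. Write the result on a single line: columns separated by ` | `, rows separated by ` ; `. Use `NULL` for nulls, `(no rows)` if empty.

Join each transactions row to its accounts via account_id.
Group joined rows by accounts.id; compute ROUND(AVG(m.amount), 2) per group.
  1: ids {4, 7, 11, 12, 13} → ROUND(AVG(m.amount), 2)=96
  2: ids {6, 8, 10} → ROUND(AVG(m.amount), 2)=88
  3: ids {1, 2, 3, 5, 9, 14} → ROUND(AVG(m.amount), 2)=220.67

Vik | 96 ; Dana | 88 ; Liam | 220.67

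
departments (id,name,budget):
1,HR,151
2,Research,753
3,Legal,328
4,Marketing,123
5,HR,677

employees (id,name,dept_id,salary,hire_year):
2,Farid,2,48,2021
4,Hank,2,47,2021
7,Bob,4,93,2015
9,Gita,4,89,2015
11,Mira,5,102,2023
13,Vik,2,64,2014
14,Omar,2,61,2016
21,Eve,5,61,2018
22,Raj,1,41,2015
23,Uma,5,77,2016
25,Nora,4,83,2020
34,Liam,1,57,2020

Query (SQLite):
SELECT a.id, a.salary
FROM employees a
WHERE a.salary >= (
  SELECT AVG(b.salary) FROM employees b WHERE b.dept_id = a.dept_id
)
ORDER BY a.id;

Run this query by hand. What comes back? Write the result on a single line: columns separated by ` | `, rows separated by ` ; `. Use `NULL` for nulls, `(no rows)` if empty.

For each employees row a, compute AVG(salary) over rows sharing a.dept_id.
Keep row a if a.salary >= that per-group AVG.
  dept_id=1: AVG(salary) = 49.0
  dept_id=2: AVG(salary) = 55.0
  dept_id=4: AVG(salary) = 88.333333
  dept_id=5: AVG(salary) = 80.0

7 | 93 ; 9 | 89 ; 11 | 102 ; 13 | 64 ; 14 | 61 ; 34 | 57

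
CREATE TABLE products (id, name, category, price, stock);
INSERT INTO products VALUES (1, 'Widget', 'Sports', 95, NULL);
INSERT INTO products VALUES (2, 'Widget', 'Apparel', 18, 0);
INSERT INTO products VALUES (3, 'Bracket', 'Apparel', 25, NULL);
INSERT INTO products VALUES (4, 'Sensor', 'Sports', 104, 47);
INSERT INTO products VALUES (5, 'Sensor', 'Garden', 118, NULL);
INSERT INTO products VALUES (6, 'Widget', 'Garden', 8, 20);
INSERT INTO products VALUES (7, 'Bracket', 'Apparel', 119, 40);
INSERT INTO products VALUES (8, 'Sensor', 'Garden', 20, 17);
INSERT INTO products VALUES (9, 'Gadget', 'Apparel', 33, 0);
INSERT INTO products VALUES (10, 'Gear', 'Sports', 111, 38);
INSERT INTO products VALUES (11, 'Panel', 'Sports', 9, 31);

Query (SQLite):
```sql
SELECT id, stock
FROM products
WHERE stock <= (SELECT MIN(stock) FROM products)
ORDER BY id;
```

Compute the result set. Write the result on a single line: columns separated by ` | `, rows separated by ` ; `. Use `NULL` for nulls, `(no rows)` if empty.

Scalar subquery: MIN(stock) over all products rows = 0.
Keep rows where stock <= that value.

2 | 0 ; 9 | 0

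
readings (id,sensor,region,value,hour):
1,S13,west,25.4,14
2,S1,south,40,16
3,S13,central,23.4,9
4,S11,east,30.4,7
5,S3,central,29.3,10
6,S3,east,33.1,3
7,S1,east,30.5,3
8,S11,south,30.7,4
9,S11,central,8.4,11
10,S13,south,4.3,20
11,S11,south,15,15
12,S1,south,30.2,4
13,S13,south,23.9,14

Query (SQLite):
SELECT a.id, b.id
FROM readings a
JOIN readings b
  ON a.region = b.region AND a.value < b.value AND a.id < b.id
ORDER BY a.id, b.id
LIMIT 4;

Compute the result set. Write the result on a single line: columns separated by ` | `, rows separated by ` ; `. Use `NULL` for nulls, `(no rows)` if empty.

3 | 5 ; 4 | 6 ; 4 | 7 ; 10 | 11

Pairs (a,b) with same region, a.value < b.value, a.id < b.id.
region groups: central:{3,5,9} east:{4,6,7} south:{2,8,10,11,12,13} west:{1}
Ordered by (a.id, b.id); first 4.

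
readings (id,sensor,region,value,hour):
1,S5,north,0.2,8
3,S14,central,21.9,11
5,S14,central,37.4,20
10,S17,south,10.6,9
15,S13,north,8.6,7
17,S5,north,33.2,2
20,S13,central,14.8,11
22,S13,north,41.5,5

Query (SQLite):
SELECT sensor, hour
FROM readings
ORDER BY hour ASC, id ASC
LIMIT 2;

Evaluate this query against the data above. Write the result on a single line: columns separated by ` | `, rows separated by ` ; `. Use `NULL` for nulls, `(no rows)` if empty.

Sort by hour asc, tiebreak id asc: (2, id=17), (5, id=22), (7, id=15), (8, id=1), (9, id=10) …. Take first 2.

S5 | 2 ; S13 | 5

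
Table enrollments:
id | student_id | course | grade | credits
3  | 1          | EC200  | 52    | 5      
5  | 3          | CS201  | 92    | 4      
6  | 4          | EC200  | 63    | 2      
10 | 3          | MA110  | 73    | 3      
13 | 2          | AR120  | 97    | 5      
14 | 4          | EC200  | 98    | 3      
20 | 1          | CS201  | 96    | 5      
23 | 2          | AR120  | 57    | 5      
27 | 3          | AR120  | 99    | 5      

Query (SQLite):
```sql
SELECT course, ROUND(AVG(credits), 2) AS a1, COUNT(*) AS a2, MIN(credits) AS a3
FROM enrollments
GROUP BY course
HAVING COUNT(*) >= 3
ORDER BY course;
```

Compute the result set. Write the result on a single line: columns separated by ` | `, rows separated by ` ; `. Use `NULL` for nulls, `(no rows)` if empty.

AR120 | 5 | 3 | 5 ; EC200 | 3.33 | 3 | 2

Group enrollments by course.
Per group compute: ROUND(AVG(credits), 2), COUNT(*), MIN(credits).
HAVING: drop groups with fewer than 3 rows.
  AR120: ids {13, 23, 27} → ROUND(AVG(credits), 2)=5, COUNT(*)=3, MIN(credits)=5
  CS201: ids {5, 20} → ROUND(AVG(credits), 2)=4.5, COUNT(*)=2, MIN(credits)=4
  EC200: ids {3, 6, 14} → ROUND(AVG(credits), 2)=3.33, COUNT(*)=3, MIN(credits)=2
  MA110: ids {10} → ROUND(AVG(credits), 2)=3, COUNT(*)=1, MIN(credits)=3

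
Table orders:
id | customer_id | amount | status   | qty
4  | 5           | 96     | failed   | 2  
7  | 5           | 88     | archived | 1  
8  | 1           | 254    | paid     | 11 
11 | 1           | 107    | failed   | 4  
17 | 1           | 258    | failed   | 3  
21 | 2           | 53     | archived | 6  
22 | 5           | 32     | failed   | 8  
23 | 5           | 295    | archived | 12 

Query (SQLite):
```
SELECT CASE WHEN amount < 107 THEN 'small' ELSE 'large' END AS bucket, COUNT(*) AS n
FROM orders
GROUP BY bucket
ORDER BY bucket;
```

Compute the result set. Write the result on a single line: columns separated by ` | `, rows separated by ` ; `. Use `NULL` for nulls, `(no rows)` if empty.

Bucket rows by amount < 107 → 'small' else 'large'; count each bucket.

large | 4 ; small | 4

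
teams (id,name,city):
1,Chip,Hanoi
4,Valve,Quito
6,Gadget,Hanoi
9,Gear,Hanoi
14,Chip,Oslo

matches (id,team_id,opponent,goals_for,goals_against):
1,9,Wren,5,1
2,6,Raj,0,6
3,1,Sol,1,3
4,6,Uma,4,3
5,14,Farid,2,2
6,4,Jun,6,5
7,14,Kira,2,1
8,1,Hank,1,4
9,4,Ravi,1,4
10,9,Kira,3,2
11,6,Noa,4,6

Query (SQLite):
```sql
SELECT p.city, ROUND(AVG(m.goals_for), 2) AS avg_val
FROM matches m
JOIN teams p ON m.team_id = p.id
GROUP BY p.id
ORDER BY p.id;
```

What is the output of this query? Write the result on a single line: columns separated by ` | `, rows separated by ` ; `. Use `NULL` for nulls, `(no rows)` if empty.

Hanoi | 1 ; Quito | 3.5 ; Hanoi | 2.67 ; Hanoi | 4 ; Oslo | 2

Join each matches row to its teams via team_id.
Group joined rows by teams.id; compute ROUND(AVG(m.goals_for), 2) per group.
  1: ids {3, 8} → ROUND(AVG(m.goals_for), 2)=1
  4: ids {6, 9} → ROUND(AVG(m.goals_for), 2)=3.5
  6: ids {2, 4, 11} → ROUND(AVG(m.goals_for), 2)=2.67
  9: ids {1, 10} → ROUND(AVG(m.goals_for), 2)=4
  14: ids {5, 7} → ROUND(AVG(m.goals_for), 2)=2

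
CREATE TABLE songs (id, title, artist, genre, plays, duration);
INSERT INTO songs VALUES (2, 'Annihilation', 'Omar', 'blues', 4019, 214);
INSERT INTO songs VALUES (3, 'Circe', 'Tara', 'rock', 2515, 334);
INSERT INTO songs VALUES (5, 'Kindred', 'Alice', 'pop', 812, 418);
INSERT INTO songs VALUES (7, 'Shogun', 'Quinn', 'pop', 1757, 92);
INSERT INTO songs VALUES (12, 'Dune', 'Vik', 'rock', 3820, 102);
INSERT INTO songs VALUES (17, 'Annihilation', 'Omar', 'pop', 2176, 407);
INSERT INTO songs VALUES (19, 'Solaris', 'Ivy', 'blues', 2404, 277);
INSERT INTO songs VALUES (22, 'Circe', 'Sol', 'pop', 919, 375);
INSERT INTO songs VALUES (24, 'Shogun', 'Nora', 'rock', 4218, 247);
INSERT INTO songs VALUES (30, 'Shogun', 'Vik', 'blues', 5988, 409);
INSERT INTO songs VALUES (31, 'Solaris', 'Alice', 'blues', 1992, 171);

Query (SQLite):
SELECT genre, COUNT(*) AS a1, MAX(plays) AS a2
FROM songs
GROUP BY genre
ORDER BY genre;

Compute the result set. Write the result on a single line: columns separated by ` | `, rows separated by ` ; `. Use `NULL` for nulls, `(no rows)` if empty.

blues | 4 | 5988 ; pop | 4 | 2176 ; rock | 3 | 4218

Group songs by genre.
Per group compute: COUNT(*), MAX(plays).
  blues: ids {2, 19, 30, 31} → COUNT(*)=4, MAX(plays)=5988
  pop: ids {5, 7, 17, 22} → COUNT(*)=4, MAX(plays)=2176
  rock: ids {3, 12, 24} → COUNT(*)=3, MAX(plays)=4218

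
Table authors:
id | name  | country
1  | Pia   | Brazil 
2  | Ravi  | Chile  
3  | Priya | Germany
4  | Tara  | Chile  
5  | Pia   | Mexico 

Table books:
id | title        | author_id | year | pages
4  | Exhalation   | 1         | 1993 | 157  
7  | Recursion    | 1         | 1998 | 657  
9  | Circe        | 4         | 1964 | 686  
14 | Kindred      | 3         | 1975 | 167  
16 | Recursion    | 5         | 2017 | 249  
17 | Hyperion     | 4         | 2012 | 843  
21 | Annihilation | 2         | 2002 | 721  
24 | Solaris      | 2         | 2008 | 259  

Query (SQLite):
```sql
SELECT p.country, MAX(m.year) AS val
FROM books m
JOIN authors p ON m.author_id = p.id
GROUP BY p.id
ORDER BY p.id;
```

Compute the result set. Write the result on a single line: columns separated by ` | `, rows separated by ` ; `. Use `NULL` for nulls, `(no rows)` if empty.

Join each books row to its authors via author_id.
Group joined rows by authors.id; compute MAX(m.year) per group.
  1: ids {4, 7} → MAX(m.year)=1998
  2: ids {21, 24} → MAX(m.year)=2008
  3: ids {14} → MAX(m.year)=1975
  4: ids {9, 17} → MAX(m.year)=2012
  5: ids {16} → MAX(m.year)=2017

Brazil | 1998 ; Chile | 2008 ; Germany | 1975 ; Chile | 2012 ; Mexico | 2017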